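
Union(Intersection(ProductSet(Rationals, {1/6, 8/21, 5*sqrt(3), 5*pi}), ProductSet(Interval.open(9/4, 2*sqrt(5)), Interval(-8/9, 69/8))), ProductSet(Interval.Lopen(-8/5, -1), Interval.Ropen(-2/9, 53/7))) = Union(ProductSet(Intersection(Interval.open(9/4, 2*sqrt(5)), Rationals), {1/6, 8/21}), ProductSet(Interval.Lopen(-8/5, -1), Interval.Ropen(-2/9, 53/7)))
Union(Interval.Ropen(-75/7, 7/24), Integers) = Union(Integers, Interval.Ropen(-75/7, 7/24))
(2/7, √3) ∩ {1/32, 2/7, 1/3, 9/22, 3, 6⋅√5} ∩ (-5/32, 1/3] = {1/3}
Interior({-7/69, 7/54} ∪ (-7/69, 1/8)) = (-7/69, 1/8)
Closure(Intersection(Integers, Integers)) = Integers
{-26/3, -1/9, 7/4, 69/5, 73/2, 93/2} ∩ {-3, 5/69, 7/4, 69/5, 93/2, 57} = {7/4, 69/5, 93/2}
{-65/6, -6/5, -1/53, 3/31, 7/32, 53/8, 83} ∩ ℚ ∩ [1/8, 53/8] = {7/32, 53/8}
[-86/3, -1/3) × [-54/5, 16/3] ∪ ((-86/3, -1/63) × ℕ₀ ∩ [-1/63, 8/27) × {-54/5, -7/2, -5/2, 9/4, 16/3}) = [-86/3, -1/3) × [-54/5, 16/3]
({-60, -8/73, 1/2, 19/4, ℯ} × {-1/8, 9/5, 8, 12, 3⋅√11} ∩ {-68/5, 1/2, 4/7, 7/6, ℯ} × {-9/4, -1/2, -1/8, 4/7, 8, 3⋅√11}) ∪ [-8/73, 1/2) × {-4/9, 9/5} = ([-8/73, 1/2) × {-4/9, 9/5}) ∪ ({1/2, ℯ} × {-1/8, 8, 3⋅√11})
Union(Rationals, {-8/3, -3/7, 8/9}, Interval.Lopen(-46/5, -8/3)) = Union(Interval(-46/5, -8/3), Rationals)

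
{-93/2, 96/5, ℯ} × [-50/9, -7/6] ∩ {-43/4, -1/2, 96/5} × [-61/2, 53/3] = {96/5} × [-50/9, -7/6]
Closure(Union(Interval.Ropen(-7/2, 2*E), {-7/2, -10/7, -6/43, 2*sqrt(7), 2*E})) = Interval(-7/2, 2*E)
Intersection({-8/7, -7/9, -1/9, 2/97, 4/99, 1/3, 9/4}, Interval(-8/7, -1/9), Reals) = {-8/7, -7/9, -1/9}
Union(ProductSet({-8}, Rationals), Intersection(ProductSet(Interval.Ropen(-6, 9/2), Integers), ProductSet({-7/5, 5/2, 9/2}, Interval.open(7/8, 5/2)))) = Union(ProductSet({-8}, Rationals), ProductSet({-7/5, 5/2}, Range(1, 3, 1)))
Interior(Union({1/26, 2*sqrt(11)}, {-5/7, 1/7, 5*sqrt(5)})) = EmptySet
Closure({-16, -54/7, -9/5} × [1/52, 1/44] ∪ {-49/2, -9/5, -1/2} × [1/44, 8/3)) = ({-49/2, -9/5, -1/2} × [1/44, 8/3]) ∪ ({-16, -54/7, -9/5} × [1/52, 1/44])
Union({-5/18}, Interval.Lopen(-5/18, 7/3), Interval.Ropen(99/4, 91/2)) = Union(Interval(-5/18, 7/3), Interval.Ropen(99/4, 91/2))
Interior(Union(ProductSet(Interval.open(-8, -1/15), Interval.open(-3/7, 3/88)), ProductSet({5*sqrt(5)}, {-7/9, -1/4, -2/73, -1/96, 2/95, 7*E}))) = ProductSet(Interval.open(-8, -1/15), Interval.open(-3/7, 3/88))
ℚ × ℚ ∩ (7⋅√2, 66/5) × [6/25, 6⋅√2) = (ℚ ∩ (7⋅√2, 66/5)) × (ℚ ∩ [6/25, 6⋅√2))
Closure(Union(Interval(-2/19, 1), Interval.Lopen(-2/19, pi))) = Interval(-2/19, pi)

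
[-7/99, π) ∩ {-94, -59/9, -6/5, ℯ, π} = {ℯ}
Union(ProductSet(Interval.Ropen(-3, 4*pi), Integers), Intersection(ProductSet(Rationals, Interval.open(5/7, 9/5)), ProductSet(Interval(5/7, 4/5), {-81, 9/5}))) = ProductSet(Interval.Ropen(-3, 4*pi), Integers)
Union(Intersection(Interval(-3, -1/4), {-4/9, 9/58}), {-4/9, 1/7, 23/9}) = {-4/9, 1/7, 23/9}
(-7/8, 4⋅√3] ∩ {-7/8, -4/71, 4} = {-4/71, 4}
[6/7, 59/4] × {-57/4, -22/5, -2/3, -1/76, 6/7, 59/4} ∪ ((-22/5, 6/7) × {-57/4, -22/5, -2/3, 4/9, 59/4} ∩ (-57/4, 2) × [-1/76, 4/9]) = ((-22/5, 6/7) × {4/9}) ∪ ([6/7, 59/4] × {-57/4, -22/5, -2/3, -1/76, 6/7, 59/4})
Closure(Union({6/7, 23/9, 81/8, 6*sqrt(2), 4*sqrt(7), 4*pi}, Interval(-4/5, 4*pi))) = Interval(-4/5, 4*pi)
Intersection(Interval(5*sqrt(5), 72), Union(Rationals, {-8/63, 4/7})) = Intersection(Interval(5*sqrt(5), 72), Rationals)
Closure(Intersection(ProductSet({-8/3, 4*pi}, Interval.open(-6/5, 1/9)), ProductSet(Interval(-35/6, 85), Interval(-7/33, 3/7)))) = ProductSet({-8/3, 4*pi}, Interval(-7/33, 1/9))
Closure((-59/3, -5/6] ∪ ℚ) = ℚ ∪ (-∞, ∞)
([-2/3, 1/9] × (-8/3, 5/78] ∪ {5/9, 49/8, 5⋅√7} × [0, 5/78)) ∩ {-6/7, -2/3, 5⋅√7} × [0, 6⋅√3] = ({-2/3} × [0, 5/78]) ∪ ({5⋅√7} × [0, 5/78))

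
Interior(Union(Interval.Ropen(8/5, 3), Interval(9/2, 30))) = Union(Interval.open(8/5, 3), Interval.open(9/2, 30))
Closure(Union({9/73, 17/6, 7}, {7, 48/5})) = {9/73, 17/6, 7, 48/5}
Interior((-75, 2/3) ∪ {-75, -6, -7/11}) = (-75, 2/3)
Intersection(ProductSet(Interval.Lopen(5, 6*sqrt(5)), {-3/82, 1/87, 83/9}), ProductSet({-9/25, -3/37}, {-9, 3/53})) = EmptySet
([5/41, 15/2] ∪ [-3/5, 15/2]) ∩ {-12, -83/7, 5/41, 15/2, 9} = {5/41, 15/2}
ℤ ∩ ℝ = ℤ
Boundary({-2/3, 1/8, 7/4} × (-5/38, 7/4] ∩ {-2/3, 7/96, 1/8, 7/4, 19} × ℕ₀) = {-2/3, 1/8, 7/4} × {0, 1}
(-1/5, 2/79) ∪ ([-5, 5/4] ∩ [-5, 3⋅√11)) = [-5, 5/4]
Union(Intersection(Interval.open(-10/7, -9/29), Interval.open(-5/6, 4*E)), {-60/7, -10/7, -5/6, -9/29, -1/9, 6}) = Union({-60/7, -10/7, -1/9, 6}, Interval(-5/6, -9/29))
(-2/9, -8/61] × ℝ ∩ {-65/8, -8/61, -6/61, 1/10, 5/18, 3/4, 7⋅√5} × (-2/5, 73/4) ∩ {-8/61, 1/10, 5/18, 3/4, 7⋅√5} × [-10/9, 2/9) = {-8/61} × (-2/5, 2/9)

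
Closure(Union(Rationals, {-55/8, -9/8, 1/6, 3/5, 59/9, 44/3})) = Reals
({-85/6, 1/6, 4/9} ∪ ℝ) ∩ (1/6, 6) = (1/6, 6)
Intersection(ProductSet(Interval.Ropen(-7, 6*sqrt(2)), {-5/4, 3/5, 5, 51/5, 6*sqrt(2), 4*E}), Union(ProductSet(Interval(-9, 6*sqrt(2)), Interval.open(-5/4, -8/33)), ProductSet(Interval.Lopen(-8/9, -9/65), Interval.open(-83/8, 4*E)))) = ProductSet(Interval.Lopen(-8/9, -9/65), {-5/4, 3/5, 5, 51/5, 6*sqrt(2)})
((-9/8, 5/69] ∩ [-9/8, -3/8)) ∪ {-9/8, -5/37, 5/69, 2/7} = [-9/8, -3/8) ∪ {-5/37, 5/69, 2/7}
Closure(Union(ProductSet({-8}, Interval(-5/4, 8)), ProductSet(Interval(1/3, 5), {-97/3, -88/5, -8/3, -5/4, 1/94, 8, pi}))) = Union(ProductSet({-8}, Interval(-5/4, 8)), ProductSet(Interval(1/3, 5), {-97/3, -88/5, -8/3, -5/4, 1/94, 8, pi}))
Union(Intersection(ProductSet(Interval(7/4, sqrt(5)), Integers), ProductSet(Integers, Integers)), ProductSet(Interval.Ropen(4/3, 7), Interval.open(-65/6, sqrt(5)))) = Union(ProductSet(Interval.Ropen(4/3, 7), Interval.open(-65/6, sqrt(5))), ProductSet(Range(2, 3, 1), Integers))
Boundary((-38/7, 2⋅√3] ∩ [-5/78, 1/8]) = {-5/78, 1/8}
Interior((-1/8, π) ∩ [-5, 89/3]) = (-1/8, π)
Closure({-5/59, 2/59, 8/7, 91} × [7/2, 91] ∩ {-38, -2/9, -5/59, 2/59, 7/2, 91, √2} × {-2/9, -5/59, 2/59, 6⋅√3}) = {-5/59, 2/59, 91} × {6⋅√3}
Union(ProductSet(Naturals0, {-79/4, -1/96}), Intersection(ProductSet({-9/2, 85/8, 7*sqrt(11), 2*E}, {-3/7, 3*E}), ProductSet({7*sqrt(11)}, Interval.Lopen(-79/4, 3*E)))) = Union(ProductSet({7*sqrt(11)}, {-3/7, 3*E}), ProductSet(Naturals0, {-79/4, -1/96}))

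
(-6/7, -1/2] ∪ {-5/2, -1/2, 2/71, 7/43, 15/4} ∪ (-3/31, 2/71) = {-5/2, 7/43, 15/4} ∪ (-6/7, -1/2] ∪ (-3/31, 2/71]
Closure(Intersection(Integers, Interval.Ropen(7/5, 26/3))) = Range(2, 9, 1)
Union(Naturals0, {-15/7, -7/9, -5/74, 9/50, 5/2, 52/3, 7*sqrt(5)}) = Union({-15/7, -7/9, -5/74, 9/50, 5/2, 52/3, 7*sqrt(5)}, Naturals0)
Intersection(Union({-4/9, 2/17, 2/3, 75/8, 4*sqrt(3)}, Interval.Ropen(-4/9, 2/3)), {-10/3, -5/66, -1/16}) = {-5/66, -1/16}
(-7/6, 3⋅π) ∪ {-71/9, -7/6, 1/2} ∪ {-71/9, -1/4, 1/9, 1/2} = {-71/9} ∪ [-7/6, 3⋅π)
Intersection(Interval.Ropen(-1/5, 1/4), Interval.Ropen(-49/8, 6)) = Interval.Ropen(-1/5, 1/4)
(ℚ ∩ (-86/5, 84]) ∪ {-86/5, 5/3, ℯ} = {-86/5, ℯ} ∪ (ℚ ∩ (-86/5, 84])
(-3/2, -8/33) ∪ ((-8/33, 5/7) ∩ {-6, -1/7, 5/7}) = (-3/2, -8/33) ∪ {-1/7}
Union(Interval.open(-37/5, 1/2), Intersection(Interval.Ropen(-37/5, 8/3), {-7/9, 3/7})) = Interval.open(-37/5, 1/2)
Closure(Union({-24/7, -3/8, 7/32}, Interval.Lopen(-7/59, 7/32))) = Union({-24/7, -3/8}, Interval(-7/59, 7/32))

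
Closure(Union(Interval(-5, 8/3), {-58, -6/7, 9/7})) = Union({-58}, Interval(-5, 8/3))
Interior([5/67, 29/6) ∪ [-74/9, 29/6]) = (-74/9, 29/6)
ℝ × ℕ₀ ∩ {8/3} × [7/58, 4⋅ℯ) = {8/3} × {1, 2, …, 10}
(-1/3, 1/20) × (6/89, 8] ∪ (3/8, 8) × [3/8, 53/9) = ((-1/3, 1/20) × (6/89, 8]) ∪ ((3/8, 8) × [3/8, 53/9))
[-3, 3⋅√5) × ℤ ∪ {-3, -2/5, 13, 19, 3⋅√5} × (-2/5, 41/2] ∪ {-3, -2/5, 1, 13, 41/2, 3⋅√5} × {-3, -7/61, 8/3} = ([-3, 3⋅√5) × ℤ) ∪ ({-3, -2/5, 13, 19, 3⋅√5} × (-2/5, 41/2]) ∪ ({-3, -2/5, 1, 13, 41/2, 3⋅√5} × {-3, -7/61, 8/3})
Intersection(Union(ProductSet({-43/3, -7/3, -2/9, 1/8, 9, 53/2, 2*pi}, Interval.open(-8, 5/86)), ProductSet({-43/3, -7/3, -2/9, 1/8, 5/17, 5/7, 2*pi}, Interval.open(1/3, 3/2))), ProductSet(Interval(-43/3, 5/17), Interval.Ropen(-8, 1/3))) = ProductSet({-43/3, -7/3, -2/9, 1/8}, Interval.open(-8, 5/86))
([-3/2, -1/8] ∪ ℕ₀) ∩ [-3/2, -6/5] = [-3/2, -6/5]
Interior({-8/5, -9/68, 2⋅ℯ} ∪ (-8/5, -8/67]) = (-8/5, -8/67)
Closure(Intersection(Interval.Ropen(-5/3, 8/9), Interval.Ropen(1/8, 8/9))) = Interval(1/8, 8/9)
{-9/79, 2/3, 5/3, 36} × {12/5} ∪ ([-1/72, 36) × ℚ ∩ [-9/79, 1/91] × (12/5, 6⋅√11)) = ({-9/79, 2/3, 5/3, 36} × {12/5}) ∪ ([-1/72, 1/91] × (ℚ ∩ (12/5, 6⋅√11)))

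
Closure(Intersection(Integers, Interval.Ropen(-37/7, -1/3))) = Range(-5, 0, 1)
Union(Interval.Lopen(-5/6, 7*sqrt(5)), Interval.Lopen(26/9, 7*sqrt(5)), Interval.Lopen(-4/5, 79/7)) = Interval.Lopen(-5/6, 7*sqrt(5))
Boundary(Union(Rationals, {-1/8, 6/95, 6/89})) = Reals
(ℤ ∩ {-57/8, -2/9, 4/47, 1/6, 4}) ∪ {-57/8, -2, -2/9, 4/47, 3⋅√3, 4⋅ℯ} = {-57/8, -2, -2/9, 4/47, 4, 3⋅√3, 4⋅ℯ}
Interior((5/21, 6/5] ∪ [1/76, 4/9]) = (1/76, 6/5)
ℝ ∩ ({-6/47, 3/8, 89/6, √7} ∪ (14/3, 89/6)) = {-6/47, 3/8, √7} ∪ (14/3, 89/6]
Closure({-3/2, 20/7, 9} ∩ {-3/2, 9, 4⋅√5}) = {-3/2, 9}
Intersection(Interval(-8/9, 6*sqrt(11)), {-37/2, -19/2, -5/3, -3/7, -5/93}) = {-3/7, -5/93}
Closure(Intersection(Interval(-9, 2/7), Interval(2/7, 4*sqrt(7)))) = {2/7}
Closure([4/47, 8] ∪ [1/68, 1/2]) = [1/68, 8]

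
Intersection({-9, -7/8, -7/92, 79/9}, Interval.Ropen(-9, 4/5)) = {-9, -7/8, -7/92}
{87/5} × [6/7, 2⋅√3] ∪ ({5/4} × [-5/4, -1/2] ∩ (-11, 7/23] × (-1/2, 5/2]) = {87/5} × [6/7, 2⋅√3]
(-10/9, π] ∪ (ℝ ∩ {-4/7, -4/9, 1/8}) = (-10/9, π]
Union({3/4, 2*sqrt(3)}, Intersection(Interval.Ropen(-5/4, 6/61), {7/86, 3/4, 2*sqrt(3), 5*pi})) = {7/86, 3/4, 2*sqrt(3)}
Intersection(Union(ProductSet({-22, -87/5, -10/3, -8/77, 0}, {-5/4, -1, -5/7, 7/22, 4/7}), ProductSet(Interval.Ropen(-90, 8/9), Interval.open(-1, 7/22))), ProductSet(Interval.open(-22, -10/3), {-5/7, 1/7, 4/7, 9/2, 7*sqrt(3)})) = Union(ProductSet({-87/5}, {-5/7, 4/7}), ProductSet(Interval.open(-22, -10/3), {-5/7, 1/7}))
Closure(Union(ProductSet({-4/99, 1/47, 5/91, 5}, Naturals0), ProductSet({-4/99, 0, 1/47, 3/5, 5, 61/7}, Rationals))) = Union(ProductSet({-4/99, 1/47, 5/91, 5}, Naturals0), ProductSet({-4/99, 0, 1/47, 3/5, 5, 61/7}, Reals))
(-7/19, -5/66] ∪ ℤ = ℤ ∪ (-7/19, -5/66]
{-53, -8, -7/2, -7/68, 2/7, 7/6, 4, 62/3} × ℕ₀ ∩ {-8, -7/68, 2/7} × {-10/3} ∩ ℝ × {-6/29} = ∅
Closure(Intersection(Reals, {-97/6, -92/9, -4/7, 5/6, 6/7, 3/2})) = {-97/6, -92/9, -4/7, 5/6, 6/7, 3/2}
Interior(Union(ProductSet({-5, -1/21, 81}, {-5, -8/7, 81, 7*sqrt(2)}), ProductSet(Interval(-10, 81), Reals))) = ProductSet(Interval.open(-10, 81), Reals)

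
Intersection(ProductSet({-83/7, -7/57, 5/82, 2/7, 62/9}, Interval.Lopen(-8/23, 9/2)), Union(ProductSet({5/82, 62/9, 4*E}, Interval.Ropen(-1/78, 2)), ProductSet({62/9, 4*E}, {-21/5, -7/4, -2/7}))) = Union(ProductSet({62/9}, {-2/7}), ProductSet({5/82, 62/9}, Interval.Ropen(-1/78, 2)))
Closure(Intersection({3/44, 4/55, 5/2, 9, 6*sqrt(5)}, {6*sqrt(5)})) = {6*sqrt(5)}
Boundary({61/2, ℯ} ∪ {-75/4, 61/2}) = {-75/4, 61/2, ℯ}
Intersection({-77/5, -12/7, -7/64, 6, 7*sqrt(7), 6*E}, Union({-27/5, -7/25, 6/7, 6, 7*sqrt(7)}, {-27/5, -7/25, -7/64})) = {-7/64, 6, 7*sqrt(7)}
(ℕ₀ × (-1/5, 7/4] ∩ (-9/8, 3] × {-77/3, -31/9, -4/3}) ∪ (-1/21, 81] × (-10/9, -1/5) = (-1/21, 81] × (-10/9, -1/5)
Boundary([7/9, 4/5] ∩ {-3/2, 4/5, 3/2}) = {4/5}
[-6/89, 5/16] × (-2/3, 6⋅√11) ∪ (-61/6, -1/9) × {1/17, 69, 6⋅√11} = ((-61/6, -1/9) × {1/17, 69, 6⋅√11}) ∪ ([-6/89, 5/16] × (-2/3, 6⋅√11))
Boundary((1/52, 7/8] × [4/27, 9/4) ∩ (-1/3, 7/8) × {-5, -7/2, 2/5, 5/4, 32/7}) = [1/52, 7/8] × {2/5, 5/4}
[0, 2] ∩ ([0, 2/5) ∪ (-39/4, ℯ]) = [0, 2]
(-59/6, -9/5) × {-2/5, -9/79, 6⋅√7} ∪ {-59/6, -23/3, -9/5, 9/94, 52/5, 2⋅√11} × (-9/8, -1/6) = ((-59/6, -9/5) × {-2/5, -9/79, 6⋅√7}) ∪ ({-59/6, -23/3, -9/5, 9/94, 52/5, 2⋅√11} × (-9/8, -1/6))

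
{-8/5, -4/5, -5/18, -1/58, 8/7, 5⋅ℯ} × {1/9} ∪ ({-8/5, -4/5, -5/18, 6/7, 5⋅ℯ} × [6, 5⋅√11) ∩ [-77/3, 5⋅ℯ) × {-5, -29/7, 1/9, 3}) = {-8/5, -4/5, -5/18, -1/58, 8/7, 5⋅ℯ} × {1/9}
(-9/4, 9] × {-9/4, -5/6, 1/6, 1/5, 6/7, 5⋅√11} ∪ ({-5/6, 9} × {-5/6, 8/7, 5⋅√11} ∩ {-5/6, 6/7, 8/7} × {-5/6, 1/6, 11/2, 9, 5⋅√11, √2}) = (-9/4, 9] × {-9/4, -5/6, 1/6, 1/5, 6/7, 5⋅√11}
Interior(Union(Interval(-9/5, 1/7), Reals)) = Interval(-oo, oo)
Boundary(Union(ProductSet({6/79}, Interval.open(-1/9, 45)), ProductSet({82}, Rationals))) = Union(ProductSet({6/79}, Interval(-1/9, 45)), ProductSet({82}, Reals))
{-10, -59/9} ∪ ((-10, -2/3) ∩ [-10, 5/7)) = [-10, -2/3)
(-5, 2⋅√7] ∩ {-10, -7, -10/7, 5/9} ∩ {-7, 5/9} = {5/9}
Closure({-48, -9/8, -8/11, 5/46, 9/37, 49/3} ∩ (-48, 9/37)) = {-9/8, -8/11, 5/46}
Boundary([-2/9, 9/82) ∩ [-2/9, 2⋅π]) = {-2/9, 9/82}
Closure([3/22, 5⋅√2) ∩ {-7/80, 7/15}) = {7/15}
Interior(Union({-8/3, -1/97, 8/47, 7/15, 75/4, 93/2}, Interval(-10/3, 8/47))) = Interval.open(-10/3, 8/47)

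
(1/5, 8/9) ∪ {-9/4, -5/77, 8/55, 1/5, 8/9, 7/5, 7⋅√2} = {-9/4, -5/77, 8/55, 7/5, 7⋅√2} ∪ [1/5, 8/9]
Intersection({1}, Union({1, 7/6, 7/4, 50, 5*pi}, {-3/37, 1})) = {1}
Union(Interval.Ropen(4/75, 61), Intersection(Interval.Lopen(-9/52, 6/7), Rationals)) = Union(Intersection(Interval.Lopen(-9/52, 6/7), Rationals), Interval.Ropen(4/75, 61))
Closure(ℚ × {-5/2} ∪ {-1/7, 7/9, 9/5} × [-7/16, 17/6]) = (ℝ × {-5/2}) ∪ ({-1/7, 7/9, 9/5} × [-7/16, 17/6])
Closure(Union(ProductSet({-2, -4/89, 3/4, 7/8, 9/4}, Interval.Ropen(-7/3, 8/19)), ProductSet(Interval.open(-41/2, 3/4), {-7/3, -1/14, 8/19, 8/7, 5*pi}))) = Union(ProductSet({-2, -4/89, 3/4, 7/8, 9/4}, Interval(-7/3, 8/19)), ProductSet(Interval(-41/2, 3/4), {-7/3, -1/14, 8/19, 8/7, 5*pi}))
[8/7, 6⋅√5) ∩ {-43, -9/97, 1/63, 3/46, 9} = {9}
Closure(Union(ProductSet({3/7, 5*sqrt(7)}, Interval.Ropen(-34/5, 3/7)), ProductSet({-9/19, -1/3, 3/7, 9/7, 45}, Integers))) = Union(ProductSet({3/7, 5*sqrt(7)}, Interval(-34/5, 3/7)), ProductSet({-9/19, -1/3, 3/7, 9/7, 45}, Integers))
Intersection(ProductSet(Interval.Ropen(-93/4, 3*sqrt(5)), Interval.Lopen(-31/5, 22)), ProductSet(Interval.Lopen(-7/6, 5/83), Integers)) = ProductSet(Interval.Lopen(-7/6, 5/83), Range(-6, 23, 1))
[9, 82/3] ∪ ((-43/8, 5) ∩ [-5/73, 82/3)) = [-5/73, 5) ∪ [9, 82/3]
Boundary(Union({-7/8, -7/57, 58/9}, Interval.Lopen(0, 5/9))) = {-7/8, -7/57, 0, 5/9, 58/9}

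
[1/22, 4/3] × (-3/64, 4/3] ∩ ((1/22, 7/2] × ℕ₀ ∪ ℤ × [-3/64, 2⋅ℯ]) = ((1/22, 4/3] × {0, 1}) ∪ ({1} × (-3/64, 4/3])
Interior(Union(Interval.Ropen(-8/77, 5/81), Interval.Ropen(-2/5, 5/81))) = Interval.open(-2/5, 5/81)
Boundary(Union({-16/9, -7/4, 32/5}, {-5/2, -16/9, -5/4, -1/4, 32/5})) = {-5/2, -16/9, -7/4, -5/4, -1/4, 32/5}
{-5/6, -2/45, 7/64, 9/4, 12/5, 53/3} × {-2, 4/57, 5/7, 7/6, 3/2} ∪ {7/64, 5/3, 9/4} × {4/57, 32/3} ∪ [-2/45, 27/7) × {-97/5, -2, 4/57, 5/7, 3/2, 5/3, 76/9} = ({7/64, 5/3, 9/4} × {4/57, 32/3}) ∪ ({-5/6, -2/45, 7/64, 9/4, 12/5, 53/3} × {-2, 4/57, 5/7, 7/6, 3/2}) ∪ ([-2/45, 27/7) × {-97/5, -2, 4/57, 5/7, 3/2, 5/3, 76/9})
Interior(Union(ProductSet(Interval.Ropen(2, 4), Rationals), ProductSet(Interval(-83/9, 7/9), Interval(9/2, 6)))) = Union(ProductSet(Interval.open(-83/9, 7/9), Interval.open(9/2, 6)), ProductSet(Interval.Ropen(2, 4), Complement(Rationals, Interval(-oo, oo))))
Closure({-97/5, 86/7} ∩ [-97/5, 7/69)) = {-97/5}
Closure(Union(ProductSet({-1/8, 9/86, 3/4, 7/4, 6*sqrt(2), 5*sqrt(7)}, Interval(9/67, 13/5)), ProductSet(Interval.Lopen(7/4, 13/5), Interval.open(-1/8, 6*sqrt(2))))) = Union(ProductSet({7/4, 13/5}, Interval(-1/8, 6*sqrt(2))), ProductSet({-1/8, 9/86, 3/4, 7/4, 6*sqrt(2), 5*sqrt(7)}, Interval(9/67, 13/5)), ProductSet(Interval(7/4, 13/5), {-1/8, 6*sqrt(2)}), ProductSet(Interval.Lopen(7/4, 13/5), Interval.open(-1/8, 6*sqrt(2))))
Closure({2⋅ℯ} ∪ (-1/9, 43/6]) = [-1/9, 43/6]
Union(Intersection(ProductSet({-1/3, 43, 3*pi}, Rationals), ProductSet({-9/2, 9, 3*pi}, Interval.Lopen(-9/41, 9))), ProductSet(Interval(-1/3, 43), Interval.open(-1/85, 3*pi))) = Union(ProductSet({3*pi}, Intersection(Interval.Lopen(-9/41, 9), Rationals)), ProductSet(Interval(-1/3, 43), Interval.open(-1/85, 3*pi)))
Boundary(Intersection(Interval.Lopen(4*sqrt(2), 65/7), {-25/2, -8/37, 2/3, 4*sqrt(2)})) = EmptySet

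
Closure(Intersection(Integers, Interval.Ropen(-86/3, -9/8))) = Range(-28, -1, 1)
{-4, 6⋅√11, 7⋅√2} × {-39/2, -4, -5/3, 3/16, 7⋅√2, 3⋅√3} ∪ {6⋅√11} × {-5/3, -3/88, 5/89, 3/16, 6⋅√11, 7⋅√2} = ({6⋅√11} × {-5/3, -3/88, 5/89, 3/16, 6⋅√11, 7⋅√2}) ∪ ({-4, 6⋅√11, 7⋅√2} × {-39/2, -4, -5/3, 3/16, 7⋅√2, 3⋅√3})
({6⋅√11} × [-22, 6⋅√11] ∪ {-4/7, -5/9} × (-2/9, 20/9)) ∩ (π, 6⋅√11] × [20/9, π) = {6⋅√11} × [20/9, π)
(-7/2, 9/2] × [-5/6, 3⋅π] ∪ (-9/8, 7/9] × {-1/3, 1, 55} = ((-9/8, 7/9] × {-1/3, 1, 55}) ∪ ((-7/2, 9/2] × [-5/6, 3⋅π])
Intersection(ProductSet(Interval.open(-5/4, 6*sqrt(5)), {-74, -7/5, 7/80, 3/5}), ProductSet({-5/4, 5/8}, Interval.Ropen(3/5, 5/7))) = ProductSet({5/8}, {3/5})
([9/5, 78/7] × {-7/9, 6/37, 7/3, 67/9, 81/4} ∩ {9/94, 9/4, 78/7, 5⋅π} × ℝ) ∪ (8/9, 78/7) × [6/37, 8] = ({9/4, 78/7} × {-7/9, 6/37, 7/3, 67/9, 81/4}) ∪ ((8/9, 78/7) × [6/37, 8])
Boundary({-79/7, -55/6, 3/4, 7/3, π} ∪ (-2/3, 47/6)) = {-79/7, -55/6, -2/3, 47/6}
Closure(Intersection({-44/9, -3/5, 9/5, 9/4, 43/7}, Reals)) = {-44/9, -3/5, 9/5, 9/4, 43/7}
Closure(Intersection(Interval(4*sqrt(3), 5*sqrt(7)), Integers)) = Range(7, 14, 1)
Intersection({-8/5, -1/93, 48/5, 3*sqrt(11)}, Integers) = EmptySet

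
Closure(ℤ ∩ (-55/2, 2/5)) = {-27, -26, …, 0}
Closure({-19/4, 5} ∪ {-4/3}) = {-19/4, -4/3, 5}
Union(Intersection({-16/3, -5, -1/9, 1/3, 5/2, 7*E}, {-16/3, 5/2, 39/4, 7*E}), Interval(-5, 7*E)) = Union({-16/3}, Interval(-5, 7*E))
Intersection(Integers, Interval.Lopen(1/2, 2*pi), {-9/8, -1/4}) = EmptySet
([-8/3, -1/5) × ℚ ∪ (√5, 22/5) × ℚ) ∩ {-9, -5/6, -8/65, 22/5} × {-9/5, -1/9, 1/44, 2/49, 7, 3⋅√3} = {-5/6} × {-9/5, -1/9, 1/44, 2/49, 7}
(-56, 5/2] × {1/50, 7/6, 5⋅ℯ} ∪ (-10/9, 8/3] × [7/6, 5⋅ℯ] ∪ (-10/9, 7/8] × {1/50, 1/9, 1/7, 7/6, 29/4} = ((-56, 5/2] × {1/50, 7/6, 5⋅ℯ}) ∪ ((-10/9, 7/8] × {1/50, 1/9, 1/7, 7/6, 29/4}) ∪ ((-10/9, 8/3] × [7/6, 5⋅ℯ])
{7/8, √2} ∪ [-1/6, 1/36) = [-1/6, 1/36) ∪ {7/8, √2}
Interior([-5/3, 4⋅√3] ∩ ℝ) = (-5/3, 4⋅√3)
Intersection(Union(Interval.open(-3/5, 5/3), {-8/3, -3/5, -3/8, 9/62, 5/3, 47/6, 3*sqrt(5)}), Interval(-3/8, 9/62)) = Interval(-3/8, 9/62)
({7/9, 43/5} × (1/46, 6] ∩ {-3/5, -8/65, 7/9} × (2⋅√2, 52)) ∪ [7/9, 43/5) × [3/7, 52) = [7/9, 43/5) × [3/7, 52)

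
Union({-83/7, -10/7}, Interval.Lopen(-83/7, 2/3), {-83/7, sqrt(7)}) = Union({sqrt(7)}, Interval(-83/7, 2/3))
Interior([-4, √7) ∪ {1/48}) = (-4, √7)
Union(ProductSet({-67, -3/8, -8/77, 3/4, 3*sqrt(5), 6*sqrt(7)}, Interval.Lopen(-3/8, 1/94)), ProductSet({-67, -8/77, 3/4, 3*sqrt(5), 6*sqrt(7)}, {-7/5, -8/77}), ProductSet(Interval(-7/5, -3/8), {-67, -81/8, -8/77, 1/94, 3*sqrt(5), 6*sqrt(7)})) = Union(ProductSet({-67, -8/77, 3/4, 3*sqrt(5), 6*sqrt(7)}, {-7/5, -8/77}), ProductSet({-67, -3/8, -8/77, 3/4, 3*sqrt(5), 6*sqrt(7)}, Interval.Lopen(-3/8, 1/94)), ProductSet(Interval(-7/5, -3/8), {-67, -81/8, -8/77, 1/94, 3*sqrt(5), 6*sqrt(7)}))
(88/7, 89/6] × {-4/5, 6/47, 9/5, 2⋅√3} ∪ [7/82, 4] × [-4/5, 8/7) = ([7/82, 4] × [-4/5, 8/7)) ∪ ((88/7, 89/6] × {-4/5, 6/47, 9/5, 2⋅√3})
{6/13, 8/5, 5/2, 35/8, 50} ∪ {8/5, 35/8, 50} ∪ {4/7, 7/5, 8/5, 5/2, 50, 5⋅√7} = {6/13, 4/7, 7/5, 8/5, 5/2, 35/8, 50, 5⋅√7}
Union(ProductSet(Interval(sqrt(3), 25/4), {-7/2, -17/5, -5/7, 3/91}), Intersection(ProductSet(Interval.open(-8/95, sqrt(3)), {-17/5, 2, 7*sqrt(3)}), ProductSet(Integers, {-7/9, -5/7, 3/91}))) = ProductSet(Interval(sqrt(3), 25/4), {-7/2, -17/5, -5/7, 3/91})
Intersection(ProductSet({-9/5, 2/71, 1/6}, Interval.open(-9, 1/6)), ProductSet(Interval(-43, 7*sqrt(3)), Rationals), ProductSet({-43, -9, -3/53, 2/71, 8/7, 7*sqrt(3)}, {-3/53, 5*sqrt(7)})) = ProductSet({2/71}, {-3/53})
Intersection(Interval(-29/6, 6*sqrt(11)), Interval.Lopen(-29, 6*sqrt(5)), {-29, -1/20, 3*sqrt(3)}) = {-1/20, 3*sqrt(3)}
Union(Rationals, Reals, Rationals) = Reals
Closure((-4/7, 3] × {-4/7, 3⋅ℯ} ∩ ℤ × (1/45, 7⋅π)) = {0, 1, 2, 3} × {3⋅ℯ}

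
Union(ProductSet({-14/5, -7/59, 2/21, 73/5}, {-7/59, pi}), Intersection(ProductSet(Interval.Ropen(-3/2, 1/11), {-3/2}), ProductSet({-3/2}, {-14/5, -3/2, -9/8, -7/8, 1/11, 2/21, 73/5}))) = Union(ProductSet({-3/2}, {-3/2}), ProductSet({-14/5, -7/59, 2/21, 73/5}, {-7/59, pi}))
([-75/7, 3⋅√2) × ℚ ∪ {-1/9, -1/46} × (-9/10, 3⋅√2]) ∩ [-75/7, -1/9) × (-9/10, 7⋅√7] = [-75/7, -1/9) × (ℚ ∩ (-9/10, 7⋅√7])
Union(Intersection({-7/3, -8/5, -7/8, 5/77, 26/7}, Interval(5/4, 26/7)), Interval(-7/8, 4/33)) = Union({26/7}, Interval(-7/8, 4/33))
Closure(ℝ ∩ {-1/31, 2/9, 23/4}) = {-1/31, 2/9, 23/4}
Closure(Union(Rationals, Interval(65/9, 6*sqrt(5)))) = Union(Interval(-oo, oo), Rationals)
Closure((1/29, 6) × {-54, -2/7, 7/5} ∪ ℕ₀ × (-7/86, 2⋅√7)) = ([1/29, 6] × {-54, -2/7, 7/5}) ∪ (ℕ₀ × [-7/86, 2⋅√7])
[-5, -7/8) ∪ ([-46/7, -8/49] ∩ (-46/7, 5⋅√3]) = (-46/7, -8/49]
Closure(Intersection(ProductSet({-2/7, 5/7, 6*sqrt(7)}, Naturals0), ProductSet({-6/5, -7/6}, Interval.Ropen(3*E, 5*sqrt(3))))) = EmptySet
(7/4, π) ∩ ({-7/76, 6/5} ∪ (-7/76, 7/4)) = ∅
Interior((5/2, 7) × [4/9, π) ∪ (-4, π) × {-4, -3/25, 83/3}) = (5/2, 7) × (4/9, π)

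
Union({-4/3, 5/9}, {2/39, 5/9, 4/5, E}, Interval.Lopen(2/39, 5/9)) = Union({-4/3, 4/5, E}, Interval(2/39, 5/9))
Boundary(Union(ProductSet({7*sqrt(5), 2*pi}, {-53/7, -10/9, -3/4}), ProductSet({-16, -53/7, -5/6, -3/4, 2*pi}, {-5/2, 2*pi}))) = Union(ProductSet({7*sqrt(5), 2*pi}, {-53/7, -10/9, -3/4}), ProductSet({-16, -53/7, -5/6, -3/4, 2*pi}, {-5/2, 2*pi}))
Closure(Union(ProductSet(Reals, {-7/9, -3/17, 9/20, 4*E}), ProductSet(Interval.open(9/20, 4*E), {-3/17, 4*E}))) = ProductSet(Reals, {-7/9, -3/17, 9/20, 4*E})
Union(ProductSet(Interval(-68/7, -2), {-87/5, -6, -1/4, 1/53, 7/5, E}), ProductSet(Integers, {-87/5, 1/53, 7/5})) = Union(ProductSet(Integers, {-87/5, 1/53, 7/5}), ProductSet(Interval(-68/7, -2), {-87/5, -6, -1/4, 1/53, 7/5, E}))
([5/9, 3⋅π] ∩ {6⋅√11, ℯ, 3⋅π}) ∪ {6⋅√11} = {6⋅√11, ℯ, 3⋅π}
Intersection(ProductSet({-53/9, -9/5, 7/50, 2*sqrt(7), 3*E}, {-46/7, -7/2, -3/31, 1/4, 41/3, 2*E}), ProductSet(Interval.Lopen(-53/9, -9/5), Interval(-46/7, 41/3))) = ProductSet({-9/5}, {-46/7, -7/2, -3/31, 1/4, 41/3, 2*E})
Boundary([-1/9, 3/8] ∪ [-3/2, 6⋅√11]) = {-3/2, 6⋅√11}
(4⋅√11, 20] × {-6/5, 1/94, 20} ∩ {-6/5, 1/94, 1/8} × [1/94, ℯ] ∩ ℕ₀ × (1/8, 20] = ∅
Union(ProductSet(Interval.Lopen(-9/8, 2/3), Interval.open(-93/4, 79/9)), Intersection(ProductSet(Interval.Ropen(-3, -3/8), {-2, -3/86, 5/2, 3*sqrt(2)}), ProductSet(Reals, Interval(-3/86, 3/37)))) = Union(ProductSet(Interval.Ropen(-3, -3/8), {-3/86}), ProductSet(Interval.Lopen(-9/8, 2/3), Interval.open(-93/4, 79/9)))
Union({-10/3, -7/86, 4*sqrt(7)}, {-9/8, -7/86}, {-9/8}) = {-10/3, -9/8, -7/86, 4*sqrt(7)}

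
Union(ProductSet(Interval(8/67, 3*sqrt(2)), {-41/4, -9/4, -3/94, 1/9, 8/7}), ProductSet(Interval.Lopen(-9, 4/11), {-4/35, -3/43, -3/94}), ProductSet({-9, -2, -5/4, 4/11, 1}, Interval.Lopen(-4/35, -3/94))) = Union(ProductSet({-9, -2, -5/4, 4/11, 1}, Interval.Lopen(-4/35, -3/94)), ProductSet(Interval.Lopen(-9, 4/11), {-4/35, -3/43, -3/94}), ProductSet(Interval(8/67, 3*sqrt(2)), {-41/4, -9/4, -3/94, 1/9, 8/7}))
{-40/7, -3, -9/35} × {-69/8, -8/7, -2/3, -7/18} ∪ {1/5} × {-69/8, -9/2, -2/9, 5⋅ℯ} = ({1/5} × {-69/8, -9/2, -2/9, 5⋅ℯ}) ∪ ({-40/7, -3, -9/35} × {-69/8, -8/7, -2/3, -7/18})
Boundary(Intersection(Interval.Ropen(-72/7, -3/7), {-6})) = {-6}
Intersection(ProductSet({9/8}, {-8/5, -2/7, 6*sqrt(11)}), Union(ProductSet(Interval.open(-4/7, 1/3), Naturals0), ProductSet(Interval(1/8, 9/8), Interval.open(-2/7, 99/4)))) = ProductSet({9/8}, {6*sqrt(11)})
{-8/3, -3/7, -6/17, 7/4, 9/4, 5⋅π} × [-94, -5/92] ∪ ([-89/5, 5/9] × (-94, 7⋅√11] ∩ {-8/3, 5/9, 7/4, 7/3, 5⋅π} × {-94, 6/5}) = ({-8/3, 5/9} × {6/5}) ∪ ({-8/3, -3/7, -6/17, 7/4, 9/4, 5⋅π} × [-94, -5/92])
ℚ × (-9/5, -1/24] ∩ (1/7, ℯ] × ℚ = (ℚ ∩ (1/7, ℯ]) × (ℚ ∩ (-9/5, -1/24])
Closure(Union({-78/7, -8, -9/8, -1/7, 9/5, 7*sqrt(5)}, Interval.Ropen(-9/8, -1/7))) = Union({-78/7, -8, 9/5, 7*sqrt(5)}, Interval(-9/8, -1/7))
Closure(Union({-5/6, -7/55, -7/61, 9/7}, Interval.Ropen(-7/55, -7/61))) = Union({-5/6, 9/7}, Interval(-7/55, -7/61))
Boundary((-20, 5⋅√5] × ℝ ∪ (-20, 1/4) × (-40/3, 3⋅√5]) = {-20, 5⋅√5} × ℝ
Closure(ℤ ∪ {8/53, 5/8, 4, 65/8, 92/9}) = ℤ ∪ {8/53, 5/8, 65/8, 92/9}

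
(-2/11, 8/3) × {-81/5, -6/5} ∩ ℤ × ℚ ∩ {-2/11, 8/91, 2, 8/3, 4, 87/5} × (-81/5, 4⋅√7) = {2} × {-6/5}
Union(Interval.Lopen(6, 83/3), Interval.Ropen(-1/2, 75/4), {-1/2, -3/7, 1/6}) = Interval(-1/2, 83/3)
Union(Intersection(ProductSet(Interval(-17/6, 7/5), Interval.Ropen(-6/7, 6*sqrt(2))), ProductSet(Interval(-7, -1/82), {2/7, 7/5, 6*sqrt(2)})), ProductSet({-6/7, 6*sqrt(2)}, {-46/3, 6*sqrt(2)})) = Union(ProductSet({-6/7, 6*sqrt(2)}, {-46/3, 6*sqrt(2)}), ProductSet(Interval(-17/6, -1/82), {2/7, 7/5}))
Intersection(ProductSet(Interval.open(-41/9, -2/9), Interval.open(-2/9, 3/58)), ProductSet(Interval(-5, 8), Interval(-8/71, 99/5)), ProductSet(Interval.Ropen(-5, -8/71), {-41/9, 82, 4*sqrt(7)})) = EmptySet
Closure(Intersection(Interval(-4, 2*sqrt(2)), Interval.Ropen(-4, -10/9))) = Interval(-4, -10/9)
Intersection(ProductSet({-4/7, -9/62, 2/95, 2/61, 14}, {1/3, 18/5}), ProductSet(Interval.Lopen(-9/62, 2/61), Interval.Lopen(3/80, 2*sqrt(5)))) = ProductSet({2/95, 2/61}, {1/3, 18/5})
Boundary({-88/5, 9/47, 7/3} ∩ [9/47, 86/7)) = {9/47, 7/3}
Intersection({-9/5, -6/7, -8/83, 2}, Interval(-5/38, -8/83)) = {-8/83}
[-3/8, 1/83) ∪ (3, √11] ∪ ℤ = ℤ ∪ [-3/8, 1/83) ∪ [3, √11]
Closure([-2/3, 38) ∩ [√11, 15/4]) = [√11, 15/4]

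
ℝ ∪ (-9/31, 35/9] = (-∞, ∞)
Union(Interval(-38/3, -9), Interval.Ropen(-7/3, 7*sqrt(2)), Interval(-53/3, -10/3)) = Union(Interval(-53/3, -10/3), Interval.Ropen(-7/3, 7*sqrt(2)))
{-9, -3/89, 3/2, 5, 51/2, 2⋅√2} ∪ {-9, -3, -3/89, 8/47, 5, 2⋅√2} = {-9, -3, -3/89, 8/47, 3/2, 5, 51/2, 2⋅√2}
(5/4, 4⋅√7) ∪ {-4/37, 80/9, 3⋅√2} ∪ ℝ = (-∞, ∞)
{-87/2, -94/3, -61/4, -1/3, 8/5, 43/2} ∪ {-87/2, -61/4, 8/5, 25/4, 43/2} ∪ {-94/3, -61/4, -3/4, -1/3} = {-87/2, -94/3, -61/4, -3/4, -1/3, 8/5, 25/4, 43/2}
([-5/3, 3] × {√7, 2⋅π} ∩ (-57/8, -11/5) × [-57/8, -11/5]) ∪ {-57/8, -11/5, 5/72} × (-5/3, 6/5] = {-57/8, -11/5, 5/72} × (-5/3, 6/5]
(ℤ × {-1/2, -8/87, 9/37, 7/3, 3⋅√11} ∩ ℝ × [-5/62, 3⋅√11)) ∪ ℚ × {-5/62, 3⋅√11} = (ℤ × {9/37, 7/3}) ∪ (ℚ × {-5/62, 3⋅√11})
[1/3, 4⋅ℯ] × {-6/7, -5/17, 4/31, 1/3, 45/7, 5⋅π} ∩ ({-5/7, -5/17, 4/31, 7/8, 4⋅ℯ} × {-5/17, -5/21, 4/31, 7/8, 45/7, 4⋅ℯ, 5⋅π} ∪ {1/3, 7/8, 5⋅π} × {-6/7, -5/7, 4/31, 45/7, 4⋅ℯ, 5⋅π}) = ({1/3, 7/8} × {-6/7, 4/31, 45/7, 5⋅π}) ∪ ({7/8, 4⋅ℯ} × {-5/17, 4/31, 45/7, 5⋅π})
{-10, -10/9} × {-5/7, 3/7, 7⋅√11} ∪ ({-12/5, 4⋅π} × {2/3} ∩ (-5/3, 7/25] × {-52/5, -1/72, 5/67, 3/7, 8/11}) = {-10, -10/9} × {-5/7, 3/7, 7⋅√11}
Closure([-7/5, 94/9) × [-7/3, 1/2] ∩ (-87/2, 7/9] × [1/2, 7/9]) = [-7/5, 7/9] × {1/2}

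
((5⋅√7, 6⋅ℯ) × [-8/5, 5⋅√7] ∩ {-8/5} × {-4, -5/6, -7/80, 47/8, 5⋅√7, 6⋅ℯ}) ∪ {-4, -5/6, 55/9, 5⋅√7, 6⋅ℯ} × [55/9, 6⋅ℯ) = {-4, -5/6, 55/9, 5⋅√7, 6⋅ℯ} × [55/9, 6⋅ℯ)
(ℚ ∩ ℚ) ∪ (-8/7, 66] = ℚ ∪ [-8/7, 66]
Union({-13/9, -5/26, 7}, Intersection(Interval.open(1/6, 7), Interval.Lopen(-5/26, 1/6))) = {-13/9, -5/26, 7}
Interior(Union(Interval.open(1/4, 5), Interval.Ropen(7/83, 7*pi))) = Interval.open(7/83, 7*pi)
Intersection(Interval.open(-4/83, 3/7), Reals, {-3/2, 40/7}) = EmptySet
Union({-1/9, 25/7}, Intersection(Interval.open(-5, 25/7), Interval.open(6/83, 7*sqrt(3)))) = Union({-1/9}, Interval.Lopen(6/83, 25/7))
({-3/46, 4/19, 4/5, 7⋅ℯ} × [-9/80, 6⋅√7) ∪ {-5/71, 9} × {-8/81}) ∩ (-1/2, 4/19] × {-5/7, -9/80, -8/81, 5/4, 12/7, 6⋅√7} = ({-5/71} × {-8/81}) ∪ ({-3/46, 4/19} × {-9/80, -8/81, 5/4, 12/7})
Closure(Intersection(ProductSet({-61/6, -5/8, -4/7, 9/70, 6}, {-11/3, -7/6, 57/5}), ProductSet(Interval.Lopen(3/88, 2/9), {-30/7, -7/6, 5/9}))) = ProductSet({9/70}, {-7/6})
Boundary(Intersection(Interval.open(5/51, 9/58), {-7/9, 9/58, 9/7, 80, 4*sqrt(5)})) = EmptySet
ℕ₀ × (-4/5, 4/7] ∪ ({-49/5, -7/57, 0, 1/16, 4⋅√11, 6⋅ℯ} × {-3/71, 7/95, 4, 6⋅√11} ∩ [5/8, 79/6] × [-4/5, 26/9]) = ℕ₀ × (-4/5, 4/7]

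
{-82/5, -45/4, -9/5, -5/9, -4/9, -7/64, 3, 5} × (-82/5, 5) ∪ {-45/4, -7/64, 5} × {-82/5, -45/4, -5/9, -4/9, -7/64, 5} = ({-45/4, -7/64, 5} × {-82/5, -45/4, -5/9, -4/9, -7/64, 5}) ∪ ({-82/5, -45/4, -9/5, -5/9, -4/9, -7/64, 3, 5} × (-82/5, 5))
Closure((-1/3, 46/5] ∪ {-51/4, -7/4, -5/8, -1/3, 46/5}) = {-51/4, -7/4, -5/8} ∪ [-1/3, 46/5]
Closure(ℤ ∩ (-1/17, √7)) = {0, 1, 2}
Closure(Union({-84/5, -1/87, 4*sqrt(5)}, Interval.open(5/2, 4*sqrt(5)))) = Union({-84/5, -1/87}, Interval(5/2, 4*sqrt(5)))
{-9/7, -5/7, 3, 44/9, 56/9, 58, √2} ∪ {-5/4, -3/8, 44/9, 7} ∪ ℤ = ℤ ∪ {-9/7, -5/4, -5/7, -3/8, 44/9, 56/9, √2}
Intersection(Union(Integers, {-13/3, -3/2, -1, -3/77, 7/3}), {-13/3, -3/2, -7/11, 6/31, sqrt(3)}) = {-13/3, -3/2}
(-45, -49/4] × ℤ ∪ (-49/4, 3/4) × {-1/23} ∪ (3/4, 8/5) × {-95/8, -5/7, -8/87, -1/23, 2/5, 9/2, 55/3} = ((-45, -49/4] × ℤ) ∪ ((-49/4, 3/4) × {-1/23}) ∪ ((3/4, 8/5) × {-95/8, -5/7, -8/87, -1/23, 2/5, 9/2, 55/3})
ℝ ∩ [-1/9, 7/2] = [-1/9, 7/2]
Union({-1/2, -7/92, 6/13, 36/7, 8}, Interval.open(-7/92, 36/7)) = Union({-1/2, 8}, Interval(-7/92, 36/7))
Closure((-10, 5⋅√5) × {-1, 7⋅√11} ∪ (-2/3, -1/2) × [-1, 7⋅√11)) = ({-2/3, -1/2} × [-1, 7⋅√11]) ∪ ((-2/3, -1/2) × [-1, 7⋅√11)) ∪ ([-10, 5⋅√5] × {-1, 7⋅√11})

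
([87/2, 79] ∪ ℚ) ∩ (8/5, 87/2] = ℚ ∩ (8/5, 87/2]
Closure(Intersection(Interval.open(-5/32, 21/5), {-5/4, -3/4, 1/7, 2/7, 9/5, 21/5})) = {1/7, 2/7, 9/5}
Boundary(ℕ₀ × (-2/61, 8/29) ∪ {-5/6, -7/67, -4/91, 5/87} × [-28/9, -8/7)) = (ℕ₀ × [-2/61, 8/29]) ∪ ({-5/6, -7/67, -4/91, 5/87} × [-28/9, -8/7])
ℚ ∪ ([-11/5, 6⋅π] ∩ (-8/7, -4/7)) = ℚ ∪ [-8/7, -4/7]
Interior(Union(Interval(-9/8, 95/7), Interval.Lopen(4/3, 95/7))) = Interval.open(-9/8, 95/7)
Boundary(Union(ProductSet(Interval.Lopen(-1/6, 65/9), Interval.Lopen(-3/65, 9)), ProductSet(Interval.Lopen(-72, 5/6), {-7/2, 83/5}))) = Union(ProductSet({-1/6, 65/9}, Interval(-3/65, 9)), ProductSet(Interval(-72, 5/6), {-7/2, 83/5}), ProductSet(Interval(-1/6, 65/9), {-3/65, 9}))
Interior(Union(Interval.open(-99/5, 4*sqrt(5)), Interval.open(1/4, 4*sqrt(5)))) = Interval.open(-99/5, 4*sqrt(5))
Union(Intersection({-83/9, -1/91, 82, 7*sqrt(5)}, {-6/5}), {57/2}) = {57/2}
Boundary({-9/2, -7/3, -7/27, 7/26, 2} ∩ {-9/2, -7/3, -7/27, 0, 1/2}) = {-9/2, -7/3, -7/27}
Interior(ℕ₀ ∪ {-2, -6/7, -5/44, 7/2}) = ∅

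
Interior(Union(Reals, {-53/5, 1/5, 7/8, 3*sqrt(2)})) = Reals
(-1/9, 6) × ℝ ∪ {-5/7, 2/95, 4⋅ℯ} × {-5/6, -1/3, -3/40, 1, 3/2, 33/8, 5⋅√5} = ((-1/9, 6) × ℝ) ∪ ({-5/7, 2/95, 4⋅ℯ} × {-5/6, -1/3, -3/40, 1, 3/2, 33/8, 5⋅√5})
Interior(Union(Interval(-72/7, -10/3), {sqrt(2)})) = Interval.open(-72/7, -10/3)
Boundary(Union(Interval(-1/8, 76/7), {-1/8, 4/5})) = {-1/8, 76/7}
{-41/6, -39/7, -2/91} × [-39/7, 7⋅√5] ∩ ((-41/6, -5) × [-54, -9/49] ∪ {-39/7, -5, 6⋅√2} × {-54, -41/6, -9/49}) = {-39/7} × [-39/7, -9/49]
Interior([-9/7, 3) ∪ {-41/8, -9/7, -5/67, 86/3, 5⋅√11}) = (-9/7, 3)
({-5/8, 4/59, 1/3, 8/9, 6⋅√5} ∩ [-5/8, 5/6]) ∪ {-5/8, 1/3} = {-5/8, 4/59, 1/3}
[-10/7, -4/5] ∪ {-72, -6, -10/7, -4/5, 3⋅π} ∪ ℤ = ℤ ∪ [-10/7, -4/5] ∪ {3⋅π}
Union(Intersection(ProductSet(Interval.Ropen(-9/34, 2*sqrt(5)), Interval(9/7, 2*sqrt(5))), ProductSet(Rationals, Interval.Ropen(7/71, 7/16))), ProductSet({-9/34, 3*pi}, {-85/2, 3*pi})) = ProductSet({-9/34, 3*pi}, {-85/2, 3*pi})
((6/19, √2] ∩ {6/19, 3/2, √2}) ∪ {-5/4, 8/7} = {-5/4, 8/7, √2}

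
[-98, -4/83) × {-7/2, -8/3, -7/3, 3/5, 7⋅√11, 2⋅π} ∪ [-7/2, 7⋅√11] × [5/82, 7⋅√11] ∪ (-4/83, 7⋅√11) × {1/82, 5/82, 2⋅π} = ((-4/83, 7⋅√11) × {1/82, 5/82, 2⋅π}) ∪ ([-98, -4/83) × {-7/2, -8/3, -7/3, 3/5, 7⋅√11, 2⋅π}) ∪ ([-7/2, 7⋅√11] × [5/82, 7⋅√11])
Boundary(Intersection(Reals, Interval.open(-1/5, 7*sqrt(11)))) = {-1/5, 7*sqrt(11)}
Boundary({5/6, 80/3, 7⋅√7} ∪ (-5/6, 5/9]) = {-5/6, 5/9, 5/6, 80/3, 7⋅√7}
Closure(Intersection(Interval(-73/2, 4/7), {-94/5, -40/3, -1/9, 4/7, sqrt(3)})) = {-94/5, -40/3, -1/9, 4/7}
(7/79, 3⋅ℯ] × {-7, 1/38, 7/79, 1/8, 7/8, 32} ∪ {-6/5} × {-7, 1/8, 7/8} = ({-6/5} × {-7, 1/8, 7/8}) ∪ ((7/79, 3⋅ℯ] × {-7, 1/38, 7/79, 1/8, 7/8, 32})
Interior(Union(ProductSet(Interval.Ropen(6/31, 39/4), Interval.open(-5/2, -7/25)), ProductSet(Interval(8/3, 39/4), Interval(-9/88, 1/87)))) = Union(ProductSet(Interval.open(6/31, 39/4), Interval.open(-5/2, -7/25)), ProductSet(Interval.open(8/3, 39/4), Interval.open(-9/88, 1/87)))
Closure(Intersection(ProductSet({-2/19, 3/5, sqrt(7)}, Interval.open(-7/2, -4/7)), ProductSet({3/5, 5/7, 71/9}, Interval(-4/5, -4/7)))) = ProductSet({3/5}, Interval(-4/5, -4/7))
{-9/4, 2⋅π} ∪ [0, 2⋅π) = {-9/4} ∪ [0, 2⋅π]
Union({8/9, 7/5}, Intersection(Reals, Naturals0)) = Union({8/9, 7/5}, Naturals0)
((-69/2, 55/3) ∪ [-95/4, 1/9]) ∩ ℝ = (-69/2, 55/3)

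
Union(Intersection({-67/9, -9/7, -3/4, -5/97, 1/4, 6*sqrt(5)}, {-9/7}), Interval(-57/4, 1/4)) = Interval(-57/4, 1/4)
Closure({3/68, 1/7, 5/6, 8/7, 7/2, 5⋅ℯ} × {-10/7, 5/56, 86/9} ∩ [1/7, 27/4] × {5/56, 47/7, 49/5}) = {1/7, 5/6, 8/7, 7/2} × {5/56}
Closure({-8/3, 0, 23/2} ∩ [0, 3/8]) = {0}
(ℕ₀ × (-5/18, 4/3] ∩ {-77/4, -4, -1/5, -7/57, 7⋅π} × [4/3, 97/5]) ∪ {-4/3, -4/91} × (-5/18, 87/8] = {-4/3, -4/91} × (-5/18, 87/8]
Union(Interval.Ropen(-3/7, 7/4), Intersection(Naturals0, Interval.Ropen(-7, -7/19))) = Interval.Ropen(-3/7, 7/4)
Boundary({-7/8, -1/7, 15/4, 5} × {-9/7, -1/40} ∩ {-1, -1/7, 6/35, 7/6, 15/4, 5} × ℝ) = {-1/7, 15/4, 5} × {-9/7, -1/40}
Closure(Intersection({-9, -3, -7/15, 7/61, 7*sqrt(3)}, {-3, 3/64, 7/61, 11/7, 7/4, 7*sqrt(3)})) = {-3, 7/61, 7*sqrt(3)}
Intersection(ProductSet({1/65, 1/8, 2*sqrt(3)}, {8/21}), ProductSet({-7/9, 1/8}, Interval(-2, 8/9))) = ProductSet({1/8}, {8/21})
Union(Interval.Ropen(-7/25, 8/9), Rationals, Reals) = Union(Interval(-oo, oo), Rationals)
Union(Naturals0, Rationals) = Rationals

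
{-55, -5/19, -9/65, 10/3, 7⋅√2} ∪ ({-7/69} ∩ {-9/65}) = {-55, -5/19, -9/65, 10/3, 7⋅√2}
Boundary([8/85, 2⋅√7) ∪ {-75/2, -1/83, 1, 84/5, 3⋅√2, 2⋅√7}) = {-75/2, -1/83, 8/85, 84/5, 2⋅√7}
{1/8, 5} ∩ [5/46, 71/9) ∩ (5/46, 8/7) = {1/8}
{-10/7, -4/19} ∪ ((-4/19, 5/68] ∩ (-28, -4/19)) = {-10/7, -4/19}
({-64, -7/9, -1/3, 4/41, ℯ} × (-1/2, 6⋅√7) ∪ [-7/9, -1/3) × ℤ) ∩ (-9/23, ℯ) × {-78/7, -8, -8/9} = (-9/23, -1/3) × {-8}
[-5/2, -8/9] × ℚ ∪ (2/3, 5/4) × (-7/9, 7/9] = ([-5/2, -8/9] × ℚ) ∪ ((2/3, 5/4) × (-7/9, 7/9])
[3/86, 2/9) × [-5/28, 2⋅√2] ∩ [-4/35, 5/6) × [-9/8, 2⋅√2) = [3/86, 2/9) × [-5/28, 2⋅√2)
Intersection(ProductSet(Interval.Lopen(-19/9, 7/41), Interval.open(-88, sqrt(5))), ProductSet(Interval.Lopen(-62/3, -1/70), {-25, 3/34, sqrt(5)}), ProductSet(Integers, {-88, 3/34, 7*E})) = ProductSet(Range(-2, 0, 1), {3/34})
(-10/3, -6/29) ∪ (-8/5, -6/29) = (-10/3, -6/29)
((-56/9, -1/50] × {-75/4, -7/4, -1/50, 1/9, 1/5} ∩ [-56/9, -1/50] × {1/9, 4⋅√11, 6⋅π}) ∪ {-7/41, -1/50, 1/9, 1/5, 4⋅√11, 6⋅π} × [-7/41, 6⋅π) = ((-56/9, -1/50] × {1/9}) ∪ ({-7/41, -1/50, 1/9, 1/5, 4⋅√11, 6⋅π} × [-7/41, 6⋅π))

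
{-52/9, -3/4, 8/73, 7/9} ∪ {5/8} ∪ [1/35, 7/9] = {-52/9, -3/4} ∪ [1/35, 7/9]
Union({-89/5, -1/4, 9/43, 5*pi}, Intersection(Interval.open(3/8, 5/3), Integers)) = Union({-89/5, -1/4, 9/43, 5*pi}, Range(1, 2, 1))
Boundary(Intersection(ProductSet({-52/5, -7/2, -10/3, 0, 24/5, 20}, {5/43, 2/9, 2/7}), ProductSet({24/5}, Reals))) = ProductSet({24/5}, {5/43, 2/9, 2/7})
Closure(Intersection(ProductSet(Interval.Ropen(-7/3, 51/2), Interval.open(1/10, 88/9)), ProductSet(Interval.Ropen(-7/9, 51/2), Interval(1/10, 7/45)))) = Union(ProductSet({-7/9, 51/2}, Interval(1/10, 7/45)), ProductSet(Interval(-7/9, 51/2), {1/10, 7/45}), ProductSet(Interval.Ropen(-7/9, 51/2), Interval.Lopen(1/10, 7/45)))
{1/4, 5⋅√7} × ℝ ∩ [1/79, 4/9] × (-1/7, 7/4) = {1/4} × (-1/7, 7/4)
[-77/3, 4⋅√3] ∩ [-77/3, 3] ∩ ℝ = [-77/3, 3]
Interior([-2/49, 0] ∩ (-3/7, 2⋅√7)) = (-2/49, 0)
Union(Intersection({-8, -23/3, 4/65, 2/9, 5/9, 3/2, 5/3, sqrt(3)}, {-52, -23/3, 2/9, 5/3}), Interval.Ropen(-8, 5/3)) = Interval(-8, 5/3)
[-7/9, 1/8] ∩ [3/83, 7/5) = [3/83, 1/8]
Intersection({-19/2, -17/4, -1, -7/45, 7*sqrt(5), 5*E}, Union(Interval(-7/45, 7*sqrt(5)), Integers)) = {-1, -7/45, 7*sqrt(5), 5*E}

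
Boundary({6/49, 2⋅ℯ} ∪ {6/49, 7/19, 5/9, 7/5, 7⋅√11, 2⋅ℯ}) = {6/49, 7/19, 5/9, 7/5, 7⋅√11, 2⋅ℯ}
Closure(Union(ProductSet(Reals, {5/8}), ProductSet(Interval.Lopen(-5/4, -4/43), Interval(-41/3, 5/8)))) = Union(ProductSet(Interval(-5/4, -4/43), Interval(-41/3, 5/8)), ProductSet(Reals, {5/8}))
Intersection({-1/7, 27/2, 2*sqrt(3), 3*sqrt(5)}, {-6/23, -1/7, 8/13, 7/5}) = {-1/7}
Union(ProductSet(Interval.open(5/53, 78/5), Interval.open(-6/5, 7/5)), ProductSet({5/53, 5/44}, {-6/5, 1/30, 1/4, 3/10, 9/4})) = Union(ProductSet({5/53, 5/44}, {-6/5, 1/30, 1/4, 3/10, 9/4}), ProductSet(Interval.open(5/53, 78/5), Interval.open(-6/5, 7/5)))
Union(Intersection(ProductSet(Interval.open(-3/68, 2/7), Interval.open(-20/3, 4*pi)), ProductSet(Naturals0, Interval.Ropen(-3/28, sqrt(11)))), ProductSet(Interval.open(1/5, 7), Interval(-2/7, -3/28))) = Union(ProductSet(Interval.open(1/5, 7), Interval(-2/7, -3/28)), ProductSet(Range(0, 1, 1), Interval.Ropen(-3/28, sqrt(11))))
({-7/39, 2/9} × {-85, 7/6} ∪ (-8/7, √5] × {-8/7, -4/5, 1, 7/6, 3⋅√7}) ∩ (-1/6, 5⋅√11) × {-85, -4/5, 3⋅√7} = ({2/9} × {-85}) ∪ ((-1/6, √5] × {-4/5, 3⋅√7})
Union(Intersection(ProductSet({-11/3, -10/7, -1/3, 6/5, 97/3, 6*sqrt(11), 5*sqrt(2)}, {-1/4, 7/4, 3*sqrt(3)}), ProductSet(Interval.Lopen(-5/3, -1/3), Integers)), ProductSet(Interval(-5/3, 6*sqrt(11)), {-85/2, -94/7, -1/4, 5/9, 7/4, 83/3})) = ProductSet(Interval(-5/3, 6*sqrt(11)), {-85/2, -94/7, -1/4, 5/9, 7/4, 83/3})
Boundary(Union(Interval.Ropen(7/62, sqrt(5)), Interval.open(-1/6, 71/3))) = {-1/6, 71/3}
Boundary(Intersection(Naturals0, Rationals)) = Naturals0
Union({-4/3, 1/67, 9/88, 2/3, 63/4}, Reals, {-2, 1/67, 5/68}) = Reals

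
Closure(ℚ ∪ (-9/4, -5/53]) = ℚ ∪ (-∞, ∞)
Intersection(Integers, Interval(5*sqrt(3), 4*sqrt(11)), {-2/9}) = EmptySet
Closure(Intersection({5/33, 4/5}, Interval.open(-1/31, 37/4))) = {5/33, 4/5}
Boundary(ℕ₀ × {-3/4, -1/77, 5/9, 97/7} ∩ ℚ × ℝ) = ℕ₀ × {-3/4, -1/77, 5/9, 97/7}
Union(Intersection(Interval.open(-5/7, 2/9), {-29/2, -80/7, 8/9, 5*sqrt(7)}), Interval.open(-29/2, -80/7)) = Interval.open(-29/2, -80/7)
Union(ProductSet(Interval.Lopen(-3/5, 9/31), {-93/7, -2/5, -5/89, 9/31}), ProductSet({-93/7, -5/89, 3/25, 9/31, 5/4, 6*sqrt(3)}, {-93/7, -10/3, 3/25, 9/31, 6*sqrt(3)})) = Union(ProductSet({-93/7, -5/89, 3/25, 9/31, 5/4, 6*sqrt(3)}, {-93/7, -10/3, 3/25, 9/31, 6*sqrt(3)}), ProductSet(Interval.Lopen(-3/5, 9/31), {-93/7, -2/5, -5/89, 9/31}))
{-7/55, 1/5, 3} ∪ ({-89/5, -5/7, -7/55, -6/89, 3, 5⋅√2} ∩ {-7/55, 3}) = {-7/55, 1/5, 3}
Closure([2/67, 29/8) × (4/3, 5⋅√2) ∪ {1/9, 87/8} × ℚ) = ({87/8} × ℝ) ∪ ({2/67, 29/8} × [4/3, 5⋅√2]) ∪ ([2/67, 29/8] × {4/3, 5⋅√2}) ∪ ([2/67, 29/8) × (4/3, 5⋅√2)) ∪ ({1/9, 87/8} × (ℚ ∪ (-∞, 4/3] ∪ [5⋅√2, ∞)))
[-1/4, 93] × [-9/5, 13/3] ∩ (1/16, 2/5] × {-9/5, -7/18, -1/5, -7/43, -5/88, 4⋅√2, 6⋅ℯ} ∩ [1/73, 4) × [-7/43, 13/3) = (1/16, 2/5] × {-7/43, -5/88}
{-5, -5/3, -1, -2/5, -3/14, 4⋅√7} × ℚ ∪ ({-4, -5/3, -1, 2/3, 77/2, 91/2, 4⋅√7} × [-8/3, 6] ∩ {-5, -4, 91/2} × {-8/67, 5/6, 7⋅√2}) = ({-4, 91/2} × {-8/67, 5/6}) ∪ ({-5, -5/3, -1, -2/5, -3/14, 4⋅√7} × ℚ)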